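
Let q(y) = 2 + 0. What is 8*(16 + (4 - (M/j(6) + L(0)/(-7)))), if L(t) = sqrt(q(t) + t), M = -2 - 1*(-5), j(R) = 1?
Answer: 136 + 8*sqrt(2)/7 ≈ 137.62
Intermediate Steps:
q(y) = 2
M = 3 (M = -2 + 5 = 3)
L(t) = sqrt(2 + t)
8*(16 + (4 - (M/j(6) + L(0)/(-7)))) = 8*(16 + (4 - (3/1 + sqrt(2 + 0)/(-7)))) = 8*(16 + (4 - (3*1 + sqrt(2)*(-1/7)))) = 8*(16 + (4 - (3 - sqrt(2)/7))) = 8*(16 + (4 + (-3 + sqrt(2)/7))) = 8*(16 + (1 + sqrt(2)/7)) = 8*(17 + sqrt(2)/7) = 136 + 8*sqrt(2)/7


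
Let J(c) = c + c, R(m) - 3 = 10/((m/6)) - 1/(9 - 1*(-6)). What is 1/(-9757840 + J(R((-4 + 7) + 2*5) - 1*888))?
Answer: -195/1903122176 ≈ -1.0246e-7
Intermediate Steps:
R(m) = 44/15 + 60/m (R(m) = 3 + (10/((m/6)) - 1/(9 - 1*(-6))) = 3 + (10/((m*(⅙))) - 1/(9 + 6)) = 3 + (10/((m/6)) - 1/15) = 3 + (10*(6/m) - 1*1/15) = 3 + (60/m - 1/15) = 3 + (-1/15 + 60/m) = 44/15 + 60/m)
J(c) = 2*c
1/(-9757840 + J(R((-4 + 7) + 2*5) - 1*888)) = 1/(-9757840 + 2*((44/15 + 60/((-4 + 7) + 2*5)) - 1*888)) = 1/(-9757840 + 2*((44/15 + 60/(3 + 10)) - 888)) = 1/(-9757840 + 2*((44/15 + 60/13) - 888)) = 1/(-9757840 + 2*(1472/195 - 888)) = 1/(-9757840 + 2*(-171688/195)) = 1/(-9757840 - 343376/195) = 1/(-1903122176/195) = -195/1903122176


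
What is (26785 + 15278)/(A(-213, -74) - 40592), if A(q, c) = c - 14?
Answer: -14021/13560 ≈ -1.0340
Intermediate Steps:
A(q, c) = -14 + c
(26785 + 15278)/(A(-213, -74) - 40592) = (26785 + 15278)/((-14 - 74) - 40592) = 42063/(-88 - 40592) = 42063/(-40680) = 42063*(-1/40680) = -14021/13560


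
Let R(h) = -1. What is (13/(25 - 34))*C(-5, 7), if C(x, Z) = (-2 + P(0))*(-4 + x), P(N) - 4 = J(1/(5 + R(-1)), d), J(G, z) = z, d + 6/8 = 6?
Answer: 377/4 ≈ 94.250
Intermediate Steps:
d = 21/4 (d = -¾ + 6 = 21/4 ≈ 5.2500)
P(N) = 37/4 (P(N) = 4 + 21/4 = 37/4)
C(x, Z) = -29 + 29*x/4 (C(x, Z) = (-2 + 37/4)*(-4 + x) = 29*(-4 + x)/4 = -29 + 29*x/4)
(13/(25 - 34))*C(-5, 7) = (13/(25 - 34))*(-29 + (29/4)*(-5)) = (13/(-9))*(-29 - 145/4) = (13*(-⅑))*(-261/4) = -13/9*(-261/4) = 377/4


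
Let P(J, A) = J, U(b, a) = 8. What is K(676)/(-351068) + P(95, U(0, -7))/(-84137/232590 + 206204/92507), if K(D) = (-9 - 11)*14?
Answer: 179402009451400520/3526278556920067 ≈ 50.876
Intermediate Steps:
K(D) = -280 (K(D) = -20*14 = -280)
K(676)/(-351068) + P(95, U(0, -7))/(-84137/232590 + 206204/92507) = -280/(-351068) + 95/(-84137/232590 + 206204/92507) = -280*(-1/351068) + 95/(-84137*1/232590 + 206204*(1/92507)) = 70/87767 + 95/(-84137/232590 + 206204/92507) = 70/87767 + 95/(40177726901/21516203130) = 70/87767 + 95*(21516203130/40177726901) = 70/87767 + 2044039297350/40177726901 = 179402009451400520/3526278556920067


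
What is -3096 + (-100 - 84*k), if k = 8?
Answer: -3868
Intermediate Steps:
-3096 + (-100 - 84*k) = -3096 + (-100 - 84*8) = -3096 + (-100 - 672) = -3096 - 772 = -3868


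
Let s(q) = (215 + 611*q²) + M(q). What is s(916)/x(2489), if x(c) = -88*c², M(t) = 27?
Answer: -256331729/272585324 ≈ -0.94037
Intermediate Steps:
s(q) = 242 + 611*q² (s(q) = (215 + 611*q²) + 27 = 242 + 611*q²)
s(916)/x(2489) = (242 + 611*916²)/((-88*2489²)) = (242 + 611*839056)/((-88*6195121)) = (242 + 512663216)/(-545170648) = 512663458*(-1/545170648) = -256331729/272585324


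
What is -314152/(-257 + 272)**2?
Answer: -314152/225 ≈ -1396.2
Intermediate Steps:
-314152/(-257 + 272)**2 = -314152/(15**2) = -314152/225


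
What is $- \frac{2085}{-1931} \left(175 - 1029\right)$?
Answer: $- \frac{1780590}{1931} \approx -922.11$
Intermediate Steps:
$- \frac{2085}{-1931} \left(175 - 1029\right) = \left(-2085\right) \left(- \frac{1}{1931}\right) \left(175 - 1029\right) = \frac{2085}{1931} \left(-854\right) = - \frac{1780590}{1931}$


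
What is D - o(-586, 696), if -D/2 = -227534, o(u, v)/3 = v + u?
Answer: 454738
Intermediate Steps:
o(u, v) = 3*u + 3*v (o(u, v) = 3*(v + u) = 3*(u + v) = 3*u + 3*v)
D = 455068 (D = -2*(-227534) = 455068)
D - o(-586, 696) = 455068 - (3*(-586) + 3*696) = 455068 - (-1758 + 2088) = 455068 - 1*330 = 455068 - 330 = 454738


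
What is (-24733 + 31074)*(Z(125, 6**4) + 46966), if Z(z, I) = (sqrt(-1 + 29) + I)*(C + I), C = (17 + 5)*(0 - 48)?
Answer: 2270116046 + 3043680*sqrt(7) ≈ 2.2782e+9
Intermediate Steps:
C = -1056 (C = 22*(-48) = -1056)
Z(z, I) = (-1056 + I)*(I + 2*sqrt(7)) (Z(z, I) = (sqrt(-1 + 29) + I)*(-1056 + I) = (sqrt(28) + I)*(-1056 + I) = (2*sqrt(7) + I)*(-1056 + I) = (I + 2*sqrt(7))*(-1056 + I) = (-1056 + I)*(I + 2*sqrt(7)))
(-24733 + 31074)*(Z(125, 6**4) + 46966) = (-24733 + 31074)*(((6**4)**2 - 2112*sqrt(7) - 1056*6**4 + 2*6**4*sqrt(7)) + 46966) = 6341*((1296**2 - 2112*sqrt(7) - 1056*1296 + 2*1296*sqrt(7)) + 46966) = 6341*((1679616 - 2112*sqrt(7) - 1368576 + 2592*sqrt(7)) + 46966) = 6341*((311040 + 480*sqrt(7)) + 46966) = 6341*(358006 + 480*sqrt(7)) = 2270116046 + 3043680*sqrt(7)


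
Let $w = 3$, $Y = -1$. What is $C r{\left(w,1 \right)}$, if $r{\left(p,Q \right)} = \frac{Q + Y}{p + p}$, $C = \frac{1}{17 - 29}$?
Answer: $0$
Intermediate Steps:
$C = - \frac{1}{12}$ ($C = \frac{1}{-12} = - \frac{1}{12} \approx -0.083333$)
$r{\left(p,Q \right)} = \frac{-1 + Q}{2 p}$ ($r{\left(p,Q \right)} = \frac{Q - 1}{p + p} = \frac{-1 + Q}{2 p}$)
$C r{\left(w,1 \right)} = - \frac{\frac{1}{2} \cdot \frac{1}{3} \left(-1 + 1\right)}{12} = - \frac{\frac{1}{2} \cdot \frac{1}{3} \cdot 0}{12} = \left(- \frac{1}{12}\right) 0 = 0$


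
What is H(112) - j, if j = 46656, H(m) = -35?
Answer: -46691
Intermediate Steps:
H(112) - j = -35 - 1*46656 = -35 - 46656 = -46691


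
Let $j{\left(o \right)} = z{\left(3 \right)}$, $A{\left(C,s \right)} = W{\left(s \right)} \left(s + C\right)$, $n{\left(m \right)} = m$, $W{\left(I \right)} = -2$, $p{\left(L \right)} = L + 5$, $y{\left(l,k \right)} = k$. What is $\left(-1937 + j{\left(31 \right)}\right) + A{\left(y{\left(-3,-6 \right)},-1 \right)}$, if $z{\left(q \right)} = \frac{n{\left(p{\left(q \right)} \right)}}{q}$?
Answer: $- \frac{5761}{3} \approx -1920.3$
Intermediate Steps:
$p{\left(L \right)} = 5 + L$
$z{\left(q \right)} = \frac{5 + q}{q}$
$A{\left(C,s \right)} = - 2 C - 2 s$ ($A{\left(C,s \right)} = - 2 \left(s + C\right) = - 2 \left(C + s\right) = - 2 C - 2 s$)
$j{\left(o \right)} = \frac{8}{3}$ ($j{\left(o \right)} = \frac{5 + 3}{3} = \frac{1}{3} \cdot 8 = \frac{8}{3}$)
$\left(-1937 + j{\left(31 \right)}\right) + A{\left(y{\left(-3,-6 \right)},-1 \right)} = \left(-1937 + \frac{8}{3}\right) - -14 = - \frac{5803}{3} + \left(12 + 2\right) = - \frac{5803}{3} + 14 = - \frac{5761}{3}$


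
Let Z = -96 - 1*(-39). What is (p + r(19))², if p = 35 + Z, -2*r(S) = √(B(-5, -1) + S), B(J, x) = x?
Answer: 977/2 + 66*√2 ≈ 581.84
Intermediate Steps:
Z = -57 (Z = -96 + 39 = -57)
r(S) = -√(-1 + S)/2
p = -22 (p = 35 - 57 = -22)
(p + r(19))² = (-22 - √(-1 + 19)/2)² = (-22 - 3*√2/2)²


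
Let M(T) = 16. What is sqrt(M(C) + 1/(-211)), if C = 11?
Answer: 15*sqrt(3165)/211 ≈ 3.9994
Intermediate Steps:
sqrt(M(C) + 1/(-211)) = sqrt(16 + 1/(-211)) = sqrt(16 - 1/211) = sqrt(3375/211) = 15*sqrt(3165)/211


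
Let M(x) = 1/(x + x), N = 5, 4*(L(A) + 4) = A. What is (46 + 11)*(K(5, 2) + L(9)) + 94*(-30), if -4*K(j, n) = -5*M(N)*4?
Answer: -11565/4 ≈ -2891.3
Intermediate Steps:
L(A) = -4 + A/4
M(x) = 1/(2*x)
K(j, n) = 1/2 (K(j, n) = -(-5/(2*5))*4/4 = -(-5*1/10)*4/4 = -(-1)*4/8 = -1/4*(-2) = 1/2)
(46 + 11)*(K(5, 2) + L(9)) + 94*(-30) = (46 + 11)*(1/2 + (-4 + (1/4)*9)) + 94*(-30) = 57*(1/2 + (-4 + 9/4)) - 2820 = 57*(1/2 - 7/4) - 2820 = 57*(-5/4) - 2820 = -285/4 - 2820 = -11565/4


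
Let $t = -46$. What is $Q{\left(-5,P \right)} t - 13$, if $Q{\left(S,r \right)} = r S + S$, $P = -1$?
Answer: $-13$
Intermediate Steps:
$Q{\left(S,r \right)} = S + S r$ ($Q{\left(S,r \right)} = S r + S = S + S r$)
$Q{\left(-5,P \right)} t - 13 = - 5 \left(1 - 1\right) \left(-46\right) - 13 = \left(-5\right) 0 \left(-46\right) - 13 = 0 \left(-46\right) - 13 = 0 - 13 = -13$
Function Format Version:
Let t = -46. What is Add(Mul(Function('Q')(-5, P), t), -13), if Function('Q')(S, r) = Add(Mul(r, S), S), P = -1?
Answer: -13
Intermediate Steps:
Function('Q')(S, r) = Add(S, Mul(S, r)) (Function('Q')(S, r) = Add(Mul(S, r), S) = Add(S, Mul(S, r)))
Add(Mul(Function('Q')(-5, P), t), -13) = Add(Mul(Mul(-5, Add(1, -1)), -46), -13) = Add(Mul(Mul(-5, 0), -46), -13) = Add(Mul(0, -46), -13) = Add(0, -13) = -13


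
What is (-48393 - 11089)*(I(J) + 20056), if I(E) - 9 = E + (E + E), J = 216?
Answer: -1232050666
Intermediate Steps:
I(E) = 9 + 3*E (I(E) = 9 + (E + (E + E)) = 9 + (E + 2*E) = 9 + 3*E)
(-48393 - 11089)*(I(J) + 20056) = (-48393 - 11089)*((9 + 3*216) + 20056) = -59482*((9 + 648) + 20056) = -59482*(657 + 20056) = -59482*20713 = -1232050666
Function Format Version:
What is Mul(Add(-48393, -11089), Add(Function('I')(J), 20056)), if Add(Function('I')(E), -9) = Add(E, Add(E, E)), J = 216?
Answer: -1232050666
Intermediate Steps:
Function('I')(E) = Add(9, Mul(3, E)) (Function('I')(E) = Add(9, Add(E, Add(E, E))) = Add(9, Add(E, Mul(2, E))) = Add(9, Mul(3, E)))
Mul(Add(-48393, -11089), Add(Function('I')(J), 20056)) = Mul(Add(-48393, -11089), Add(Add(9, Mul(3, 216)), 20056)) = Mul(-59482, Add(Add(9, 648), 20056)) = Mul(-59482, Add(657, 20056)) = Mul(-59482, 20713) = -1232050666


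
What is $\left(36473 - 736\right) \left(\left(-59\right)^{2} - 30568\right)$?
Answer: $-968008119$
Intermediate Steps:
$\left(36473 - 736\right) \left(\left(-59\right)^{2} - 30568\right) = 35737 \left(3481 - 30568\right) = 35737 \left(-27087\right) = -968008119$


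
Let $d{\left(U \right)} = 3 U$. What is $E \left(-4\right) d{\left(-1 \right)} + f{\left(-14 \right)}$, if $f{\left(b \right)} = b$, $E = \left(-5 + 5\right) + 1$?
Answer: $-2$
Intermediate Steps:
$E = 1$ ($E = 0 + 1 = 1$)
$E \left(-4\right) d{\left(-1 \right)} + f{\left(-14 \right)} = 1 \left(-4\right) 3 \left(-1\right) - 14 = \left(-4\right) \left(-3\right) - 14 = 12 - 14 = -2$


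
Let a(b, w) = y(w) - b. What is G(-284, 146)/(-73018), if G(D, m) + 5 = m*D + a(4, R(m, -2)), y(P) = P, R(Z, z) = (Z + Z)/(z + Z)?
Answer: 1492955/2628648 ≈ 0.56796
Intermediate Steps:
R(Z, z) = 2*Z/(Z + z) (R(Z, z) = (2*Z)/(Z + z) = 2*Z/(Z + z))
a(b, w) = w - b
G(D, m) = -9 + D*m + 2*m/(-2 + m) (G(D, m) = -5 + (m*D + (2*m/(m - 2) - 1*4)) = -5 + (D*m + (2*m/(-2 + m) - 4)) = -5 + (D*m + (-4 + 2*m/(-2 + m))) = -5 + (-4 + D*m + 2*m/(-2 + m)) = -9 + D*m + 2*m/(-2 + m))
G(-284, 146)/(-73018) = ((2*146 + (-9 - 284*146)*(-2 + 146))/(-2 + 146))/(-73018) = ((292 + (-9 - 41464)*144)/144)*(-1/73018) = ((292 - 41473*144)/144)*(-1/73018) = ((292 - 5972112)/144)*(-1/73018) = ((1/144)*(-5971820))*(-1/73018) = -1492955/36*(-1/73018) = 1492955/2628648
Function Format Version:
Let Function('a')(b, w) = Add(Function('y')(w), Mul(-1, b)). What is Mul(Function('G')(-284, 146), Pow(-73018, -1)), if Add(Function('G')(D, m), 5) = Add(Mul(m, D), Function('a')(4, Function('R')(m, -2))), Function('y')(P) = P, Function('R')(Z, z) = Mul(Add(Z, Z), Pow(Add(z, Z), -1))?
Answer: Rational(1492955, 2628648) ≈ 0.56796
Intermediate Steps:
Function('R')(Z, z) = Mul(2, Z, Pow(Add(Z, z), -1)) (Function('R')(Z, z) = Mul(Mul(2, Z), Pow(Add(Z, z), -1)) = Mul(2, Z, Pow(Add(Z, z), -1)))
Function('a')(b, w) = Add(w, Mul(-1, b))
Function('G')(D, m) = Add(-9, Mul(D, m), Mul(2, m, Pow(Add(-2, m), -1))) (Function('G')(D, m) = Add(-5, Add(Mul(m, D), Add(Mul(2, m, Pow(Add(m, -2), -1)), Mul(-1, 4)))) = Add(-5, Add(Mul(D, m), Add(Mul(2, m, Pow(Add(-2, m), -1)), -4))) = Add(-5, Add(Mul(D, m), Add(-4, Mul(2, m, Pow(Add(-2, m), -1))))) = Add(-5, Add(-4, Mul(D, m), Mul(2, m, Pow(Add(-2, m), -1)))) = Add(-9, Mul(D, m), Mul(2, m, Pow(Add(-2, m), -1))))
Mul(Function('G')(-284, 146), Pow(-73018, -1)) = Mul(Mul(Pow(Add(-2, 146), -1), Add(Mul(2, 146), Mul(Add(-9, Mul(-284, 146)), Add(-2, 146)))), Pow(-73018, -1)) = Mul(Mul(Pow(144, -1), Add(292, Mul(Add(-9, -41464), 144))), Rational(-1, 73018)) = Mul(Mul(Rational(1, 144), Add(292, Mul(-41473, 144))), Rational(-1, 73018)) = Mul(Mul(Rational(1, 144), Add(292, -5972112)), Rational(-1, 73018)) = Mul(Mul(Rational(1, 144), -5971820), Rational(-1, 73018)) = Mul(Rational(-1492955, 36), Rational(-1, 73018)) = Rational(1492955, 2628648)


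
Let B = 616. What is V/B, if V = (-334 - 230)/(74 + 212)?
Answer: -141/44044 ≈ -0.0032013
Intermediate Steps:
V = -282/143 (V = -564/286 = -564*1/286 = -282/143 ≈ -1.9720)
V/B = -282/143/616 = -282/143*1/616 = -141/44044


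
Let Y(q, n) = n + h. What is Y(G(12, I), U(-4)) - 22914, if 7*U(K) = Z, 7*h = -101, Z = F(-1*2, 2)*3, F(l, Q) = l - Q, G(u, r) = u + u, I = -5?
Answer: -160511/7 ≈ -22930.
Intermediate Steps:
G(u, r) = 2*u
Z = -12 (Z = (-1*2 - 1*2)*3 = (-2 - 2)*3 = -4*3 = -12)
h = -101/7 (h = (⅐)*(-101) = -101/7 ≈ -14.429)
U(K) = -12/7 (U(K) = (⅐)*(-12) = -12/7)
Y(q, n) = -101/7 + n (Y(q, n) = n - 101/7 = -101/7 + n)
Y(G(12, I), U(-4)) - 22914 = (-101/7 - 12/7) - 22914 = -113/7 - 22914 = -160511/7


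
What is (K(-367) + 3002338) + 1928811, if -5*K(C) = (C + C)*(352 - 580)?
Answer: 24488393/5 ≈ 4.8977e+6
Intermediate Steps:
K(C) = 456*C/5 (K(C) = -(C + C)*(352 - 580)/5 = -2*C*(-228)/5 = -(-456)*C/5 = 456*C/5)
(K(-367) + 3002338) + 1928811 = ((456/5)*(-367) + 3002338) + 1928811 = (-167352/5 + 3002338) + 1928811 = 14844338/5 + 1928811 = 24488393/5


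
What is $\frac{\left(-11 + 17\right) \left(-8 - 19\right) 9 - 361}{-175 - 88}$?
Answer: $\frac{1819}{263} \approx 6.9164$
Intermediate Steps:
$\frac{\left(-11 + 17\right) \left(-8 - 19\right) 9 - 361}{-175 - 88} = \frac{6 \left(-27\right) 9 - 361}{-263} = \left(\left(-162\right) 9 - 361\right) \left(- \frac{1}{263}\right) = \left(-1458 - 361\right) \left(- \frac{1}{263}\right) = \left(-1819\right) \left(- \frac{1}{263}\right) = \frac{1819}{263}$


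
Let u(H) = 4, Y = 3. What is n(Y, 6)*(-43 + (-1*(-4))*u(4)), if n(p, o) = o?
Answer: -162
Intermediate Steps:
n(Y, 6)*(-43 + (-1*(-4))*u(4)) = 6*(-43 - 1*(-4)*4) = 6*(-43 + 4*4) = 6*(-43 + 16) = 6*(-27) = -162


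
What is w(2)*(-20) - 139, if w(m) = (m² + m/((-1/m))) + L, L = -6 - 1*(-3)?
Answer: -79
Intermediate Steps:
L = -3 (L = -6 + 3 = -3)
w(m) = -3 (w(m) = (m² + m/((-1/m))) - 3 = (m² + (-m)*m) - 3 = (m² - m²) - 3 = 0 - 3 = -3)
w(2)*(-20) - 139 = -3*(-20) - 139 = 60 - 139 = -79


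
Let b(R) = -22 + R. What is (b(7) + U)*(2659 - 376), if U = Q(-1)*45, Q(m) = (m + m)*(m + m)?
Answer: 376695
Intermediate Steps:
Q(m) = 4*m² (Q(m) = (2*m)*(2*m) = 4*m²)
U = 180 (U = (4*(-1)²)*45 = (4*1)*45 = 4*45 = 180)
(b(7) + U)*(2659 - 376) = ((-22 + 7) + 180)*(2659 - 376) = (-15 + 180)*2283 = 165*2283 = 376695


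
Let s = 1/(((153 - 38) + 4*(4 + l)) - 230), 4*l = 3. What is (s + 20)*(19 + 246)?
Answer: 508535/96 ≈ 5297.2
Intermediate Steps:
l = ¾ (l = (¼)*3 = ¾ ≈ 0.75000)
s = -1/96 (s = 1/(((153 - 38) + 4*(4 + ¾)) - 230) = 1/((115 + 4*(19/4)) - 230) = 1/((115 + 19) - 230) = 1/(134 - 230) = 1/(-96) = -1/96 ≈ -0.010417)
(s + 20)*(19 + 246) = (-1/96 + 20)*(19 + 246) = (1919/96)*265 = 508535/96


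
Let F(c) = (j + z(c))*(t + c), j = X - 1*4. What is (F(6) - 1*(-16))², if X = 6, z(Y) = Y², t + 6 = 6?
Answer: 59536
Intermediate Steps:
t = 0 (t = -6 + 6 = 0)
j = 2 (j = 6 - 1*4 = 6 - 4 = 2)
F(c) = c*(2 + c²) (F(c) = (2 + c²)*(0 + c) = (2 + c²)*c = c*(2 + c²))
(F(6) - 1*(-16))² = (6*(2 + 6²) - 1*(-16))² = (6*(2 + 36) + 16)² = (6*38 + 16)² = (228 + 16)² = 244² = 59536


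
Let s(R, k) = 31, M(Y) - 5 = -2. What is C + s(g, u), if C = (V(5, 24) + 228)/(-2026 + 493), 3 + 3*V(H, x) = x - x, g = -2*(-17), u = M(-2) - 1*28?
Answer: 47296/1533 ≈ 30.852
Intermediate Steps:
M(Y) = 3 (M(Y) = 5 - 2 = 3)
u = -25 (u = 3 - 1*28 = 3 - 28 = -25)
g = 34
V(H, x) = -1 (V(H, x) = -1 + (x - x)/3 = -1 + (⅓)*0 = -1 + 0 = -1)
C = -227/1533 (C = (-1 + 228)/(-2026 + 493) = 227/(-1533) = 227*(-1/1533) = -227/1533 ≈ -0.14808)
C + s(g, u) = -227/1533 + 31 = 47296/1533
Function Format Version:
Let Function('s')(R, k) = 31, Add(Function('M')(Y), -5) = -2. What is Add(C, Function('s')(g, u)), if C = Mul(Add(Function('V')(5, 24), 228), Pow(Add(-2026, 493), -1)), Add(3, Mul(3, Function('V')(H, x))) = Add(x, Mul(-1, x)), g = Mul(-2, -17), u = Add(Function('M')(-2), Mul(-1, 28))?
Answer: Rational(47296, 1533) ≈ 30.852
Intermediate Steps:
Function('M')(Y) = 3 (Function('M')(Y) = Add(5, -2) = 3)
u = -25 (u = Add(3, Mul(-1, 28)) = Add(3, -28) = -25)
g = 34
Function('V')(H, x) = -1 (Function('V')(H, x) = Add(-1, Mul(Rational(1, 3), Add(x, Mul(-1, x)))) = Add(-1, Mul(Rational(1, 3), 0)) = Add(-1, 0) = -1)
C = Rational(-227, 1533) (C = Mul(Add(-1, 228), Pow(Add(-2026, 493), -1)) = Mul(227, Pow(-1533, -1)) = Mul(227, Rational(-1, 1533)) = Rational(-227, 1533) ≈ -0.14808)
Add(C, Function('s')(g, u)) = Add(Rational(-227, 1533), 31) = Rational(47296, 1533)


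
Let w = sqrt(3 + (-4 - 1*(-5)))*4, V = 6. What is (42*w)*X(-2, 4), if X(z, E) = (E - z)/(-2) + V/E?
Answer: -504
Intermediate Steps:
X(z, E) = z/2 + 6/E - E/2 (X(z, E) = (E - z)/(-2) + 6/E = (E - z)*(-1/2) + 6/E = (z/2 - E/2) + 6/E = z/2 + 6/E - E/2)
w = 8 (w = sqrt(3 + (-4 + 5))*4 = sqrt(3 + 1)*4 = sqrt(4)*4 = 2*4 = 8)
(42*w)*X(-2, 4) = (42*8)*((1/2)*(12 - 1*4*(4 - 1*(-2)))/4) = 336*((1/2)*(1/4)*(12 - 1*4*(4 + 2))) = 336*((1/2)*(1/4)*(12 - 1*4*6)) = 336*((1/2)*(1/4)*(12 - 24)) = 336*((1/2)*(1/4)*(-12)) = 336*(-3/2) = -504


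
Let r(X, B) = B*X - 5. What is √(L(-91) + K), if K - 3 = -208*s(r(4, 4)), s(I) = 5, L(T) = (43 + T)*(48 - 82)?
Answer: √595 ≈ 24.393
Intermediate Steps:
L(T) = -1462 - 34*T (L(T) = (43 + T)*(-34) = -1462 - 34*T)
r(X, B) = -5 + B*X
K = -1037 (K = 3 - 208*5 = 3 - 1040 = -1037)
√(L(-91) + K) = √((-1462 - 34*(-91)) - 1037) = √((-1462 + 3094) - 1037) = √(1632 - 1037) = √595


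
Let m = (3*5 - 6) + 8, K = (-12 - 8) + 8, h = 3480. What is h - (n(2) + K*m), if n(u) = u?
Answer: 3682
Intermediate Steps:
K = -12 (K = -20 + 8 = -12)
m = 17 (m = (15 - 6) + 8 = 9 + 8 = 17)
h - (n(2) + K*m) = 3480 - (2 - 12*17) = 3480 - (2 - 204) = 3480 - 1*(-202) = 3480 + 202 = 3682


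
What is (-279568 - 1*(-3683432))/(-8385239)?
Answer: -3403864/8385239 ≈ -0.40594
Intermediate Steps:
(-279568 - 1*(-3683432))/(-8385239) = (-279568 + 3683432)*(-1/8385239) = 3403864*(-1/8385239) = -3403864/8385239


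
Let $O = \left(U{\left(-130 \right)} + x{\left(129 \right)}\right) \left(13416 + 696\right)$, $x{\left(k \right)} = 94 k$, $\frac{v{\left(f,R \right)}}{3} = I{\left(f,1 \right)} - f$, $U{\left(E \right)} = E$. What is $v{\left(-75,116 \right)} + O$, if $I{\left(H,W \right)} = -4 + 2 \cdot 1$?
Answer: $169287771$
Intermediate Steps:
$I{\left(H,W \right)} = -2$ ($I{\left(H,W \right)} = -4 + 2 = -2$)
$v{\left(f,R \right)} = -6 - 3 f$ ($v{\left(f,R \right)} = 3 \left(-2 - f\right) = -6 - 3 f$)
$O = 169287552$ ($O = \left(-130 + 94 \cdot 129\right) \left(13416 + 696\right) = \left(-130 + 12126\right) 14112 = 11996 \cdot 14112 = 169287552$)
$v{\left(-75,116 \right)} + O = \left(-6 - -225\right) + 169287552 = \left(-6 + 225\right) + 169287552 = 219 + 169287552 = 169287771$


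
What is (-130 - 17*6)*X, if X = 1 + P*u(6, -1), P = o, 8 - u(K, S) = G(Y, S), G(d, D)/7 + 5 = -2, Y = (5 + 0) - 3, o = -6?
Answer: 79112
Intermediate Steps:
Y = 2 (Y = 5 - 3 = 2)
G(d, D) = -49 (G(d, D) = -35 + 7*(-2) = -35 - 14 = -49)
u(K, S) = 57 (u(K, S) = 8 - 1*(-49) = 8 + 49 = 57)
P = -6
X = -341 (X = 1 - 6*57 = 1 - 342 = -341)
(-130 - 17*6)*X = (-130 - 17*6)*(-341) = (-130 - 102)*(-341) = -232*(-341) = 79112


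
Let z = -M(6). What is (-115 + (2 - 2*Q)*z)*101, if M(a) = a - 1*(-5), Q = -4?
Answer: -22725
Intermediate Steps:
M(a) = 5 + a (M(a) = a + 5 = 5 + a)
z = -11 (z = -(5 + 6) = -1*11 = -11)
(-115 + (2 - 2*Q)*z)*101 = (-115 + (2 - 2*(-4))*(-11))*101 = (-115 + (2 + 8)*(-11))*101 = (-115 + 10*(-11))*101 = (-115 - 110)*101 = -225*101 = -22725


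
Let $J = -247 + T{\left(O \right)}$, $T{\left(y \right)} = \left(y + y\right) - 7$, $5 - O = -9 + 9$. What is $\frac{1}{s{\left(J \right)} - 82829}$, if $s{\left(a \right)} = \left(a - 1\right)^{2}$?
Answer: $- \frac{1}{22804} \approx -4.3852 \cdot 10^{-5}$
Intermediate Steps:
$O = 5$ ($O = 5 - \left(-9 + 9\right) = 5 - 0 = 5 + 0 = 5$)
$T{\left(y \right)} = -7 + 2 y$ ($T{\left(y \right)} = 2 y - 7 = -7 + 2 y$)
$J = -244$ ($J = -247 + \left(-7 + 2 \cdot 5\right) = -247 + \left(-7 + 10\right) = -247 + 3 = -244$)
$s{\left(a \right)} = \left(-1 + a\right)^{2}$
$\frac{1}{s{\left(J \right)} - 82829} = \frac{1}{\left(-1 - 244\right)^{2} - 82829} = \frac{1}{\left(-245\right)^{2} - 82829} = \frac{1}{60025 - 82829} = \frac{1}{-22804} = - \frac{1}{22804}$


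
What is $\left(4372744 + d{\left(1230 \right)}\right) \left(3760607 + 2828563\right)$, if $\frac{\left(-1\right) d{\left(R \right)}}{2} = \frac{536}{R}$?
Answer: $\frac{1181322661428672}{41} \approx 2.8813 \cdot 10^{13}$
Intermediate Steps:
$d{\left(R \right)} = - \frac{1072}{R}$ ($d{\left(R \right)} = - 2 \frac{536}{R} = - \frac{1072}{R}$)
$\left(4372744 + d{\left(1230 \right)}\right) \left(3760607 + 2828563\right) = \left(4372744 - \frac{1072}{1230}\right) \left(3760607 + 2828563\right) = \left(4372744 - \frac{536}{615}\right) 6589170 = \frac{2689237024}{615} \cdot 6589170 = \frac{1181322661428672}{41}$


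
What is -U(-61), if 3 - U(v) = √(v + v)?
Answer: -3 + I*√122 ≈ -3.0 + 11.045*I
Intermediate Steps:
U(v) = 3 - √2*√v (U(v) = 3 - √(v + v) = 3 - √(2*v) = 3 - √2*√v)
-U(-61) = -(3 - √2*√(-61)) = -(3 - √2*I*√61) = -(3 - I*√122) = -3 + I*√122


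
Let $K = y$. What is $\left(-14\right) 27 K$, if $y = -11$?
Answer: $4158$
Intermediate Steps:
$K = -11$
$\left(-14\right) 27 K = \left(-14\right) 27 \left(-11\right) = \left(-378\right) \left(-11\right) = 4158$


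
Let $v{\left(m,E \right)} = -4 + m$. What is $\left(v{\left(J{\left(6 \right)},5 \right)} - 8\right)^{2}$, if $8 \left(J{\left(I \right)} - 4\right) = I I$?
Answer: $\frac{49}{4} \approx 12.25$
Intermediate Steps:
$J{\left(I \right)} = 4 + \frac{I^{2}}{8}$ ($J{\left(I \right)} = 4 + \frac{I I}{8} = 4 + \frac{I^{2}}{8}$)
$\left(v{\left(J{\left(6 \right)},5 \right)} - 8\right)^{2} = \left(\left(-4 + \left(4 + \frac{6^{2}}{8}\right)\right) - 8\right)^{2} = \left(\left(-4 + \left(4 + \frac{1}{8} \cdot 36\right)\right) - 8\right)^{2} = \left(\left(-4 + \left(4 + \frac{9}{2}\right)\right) - 8\right)^{2} = \left(\left(-4 + \frac{17}{2}\right) - 8\right)^{2} = \left(\frac{9}{2} - 8\right)^{2} = \left(- \frac{7}{2}\right)^{2} = \frac{49}{4}$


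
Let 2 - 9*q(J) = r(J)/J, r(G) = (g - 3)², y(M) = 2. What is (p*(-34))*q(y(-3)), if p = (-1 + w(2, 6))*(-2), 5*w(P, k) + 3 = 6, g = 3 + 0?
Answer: -272/45 ≈ -6.0444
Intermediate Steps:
g = 3
w(P, k) = ⅗ (w(P, k) = -⅗ + (⅕)*6 = -⅗ + 6/5 = ⅗)
p = ⅘ (p = (-1 + ⅗)*(-2) = -⅖*(-2) = ⅘ ≈ 0.80000)
r(G) = 0 (r(G) = (3 - 3)² = 0² = 0)
q(J) = 2/9 (q(J) = 2/9 - 0/J = 2/9 - ⅑*0 = 2/9 + 0 = 2/9)
(p*(-34))*q(y(-3)) = ((⅘)*(-34))*(2/9) = -136/5*2/9 = -272/45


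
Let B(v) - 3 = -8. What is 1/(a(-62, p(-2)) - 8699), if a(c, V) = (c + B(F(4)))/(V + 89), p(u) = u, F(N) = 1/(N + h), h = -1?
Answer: -87/756880 ≈ -0.00011495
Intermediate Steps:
F(N) = 1/(-1 + N) (F(N) = 1/(N - 1) = 1/(-1 + N))
B(v) = -5 (B(v) = 3 - 8 = -5)
a(c, V) = (-5 + c)/(89 + V) (a(c, V) = (c - 5)/(V + 89) = (-5 + c)/(89 + V))
1/(a(-62, p(-2)) - 8699) = 1/((-5 - 62)/(89 - 2) - 8699) = 1/(-67/87 - 8699) = 1/(-756880/87) = -87/756880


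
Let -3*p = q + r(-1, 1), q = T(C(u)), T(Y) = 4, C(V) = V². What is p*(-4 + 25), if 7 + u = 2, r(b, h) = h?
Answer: -35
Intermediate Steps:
u = -5 (u = -7 + 2 = -5)
q = 4
p = -5/3 (p = -(4 + 1)/3 = -⅓*5 = -5/3 ≈ -1.6667)
p*(-4 + 25) = -5*(-4 + 25)/3 = -5/3*21 = -35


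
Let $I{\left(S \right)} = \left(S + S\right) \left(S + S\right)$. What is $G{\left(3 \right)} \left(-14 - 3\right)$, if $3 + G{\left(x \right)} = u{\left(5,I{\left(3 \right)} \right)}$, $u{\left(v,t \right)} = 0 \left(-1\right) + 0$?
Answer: $51$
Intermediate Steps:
$I{\left(S \right)} = 4 S^{2}$ ($I{\left(S \right)} = 2 S 2 S = 4 S^{2}$)
$u{\left(v,t \right)} = 0$ ($u{\left(v,t \right)} = 0 + 0 = 0$)
$G{\left(x \right)} = -3$ ($G{\left(x \right)} = -3 + 0 = -3$)
$G{\left(3 \right)} \left(-14 - 3\right) = - 3 \left(-14 - 3\right) = \left(-3\right) \left(-17\right) = 51$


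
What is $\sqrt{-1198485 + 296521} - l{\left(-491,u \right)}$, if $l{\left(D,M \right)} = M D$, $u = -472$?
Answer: $-231752 + 2 i \sqrt{225491} \approx -2.3175 \cdot 10^{5} + 949.72 i$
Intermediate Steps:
$l{\left(D,M \right)} = D M$
$\sqrt{-1198485 + 296521} - l{\left(-491,u \right)} = \sqrt{-1198485 + 296521} - \left(-491\right) \left(-472\right) = \sqrt{-901964} - 231752 = 2 i \sqrt{225491} - 231752 = -231752 + 2 i \sqrt{225491}$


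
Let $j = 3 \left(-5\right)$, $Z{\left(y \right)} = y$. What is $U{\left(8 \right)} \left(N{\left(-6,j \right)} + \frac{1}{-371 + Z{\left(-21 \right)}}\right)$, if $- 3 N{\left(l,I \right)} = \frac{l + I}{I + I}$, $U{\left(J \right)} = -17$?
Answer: $\frac{23579}{5880} \approx 4.01$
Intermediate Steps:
$j = -15$
$N{\left(l,I \right)} = - \frac{I + l}{6 I}$ ($N{\left(l,I \right)} = - \frac{\left(l + I\right) \frac{1}{I + I}}{3} = - \frac{\left(I + l\right) \frac{1}{2 I}}{3} = - \frac{\frac{1}{2} \frac{1}{I} \left(I + l\right)}{3} = - \frac{I + l}{6 I}$)
$U{\left(8 \right)} \left(N{\left(-6,j \right)} + \frac{1}{-371 + Z{\left(-21 \right)}}\right) = - 17 \left(\frac{\left(-1\right) \left(-15\right) - -6}{6 \left(-15\right)} + \frac{1}{-371 - 21}\right) = - 17 \left(\frac{1}{6} \left(- \frac{1}{15}\right) \left(15 + 6\right) + \frac{1}{-392}\right) = - 17 \left(\frac{1}{6} \left(- \frac{1}{15}\right) 21 - \frac{1}{392}\right) = - 17 \left(- \frac{7}{30} - \frac{1}{392}\right) = \left(-17\right) \left(- \frac{1387}{5880}\right) = \frac{23579}{5880}$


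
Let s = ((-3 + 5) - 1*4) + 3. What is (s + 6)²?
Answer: 49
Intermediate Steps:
s = 1 (s = (2 - 4) + 3 = -2 + 3 = 1)
(s + 6)² = (1 + 6)² = 7² = 49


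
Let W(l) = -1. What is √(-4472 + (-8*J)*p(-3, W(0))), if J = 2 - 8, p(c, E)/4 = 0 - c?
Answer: 2*I*√974 ≈ 62.418*I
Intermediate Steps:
p(c, E) = -4*c (p(c, E) = 4*(0 - c) = 4*(-c) = -4*c)
J = -6
√(-4472 + (-8*J)*p(-3, W(0))) = √(-4472 + (-8*(-6))*(-4*(-3))) = √(-4472 + 48*12) = √(-4472 + 576) = √(-3896) = 2*I*√974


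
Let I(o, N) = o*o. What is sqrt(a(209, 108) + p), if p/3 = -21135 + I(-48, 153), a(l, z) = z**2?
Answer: 3*I*sqrt(4981) ≈ 211.73*I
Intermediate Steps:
I(o, N) = o**2
p = -56493 (p = 3*(-21135 + (-48)**2) = 3*(-21135 + 2304) = 3*(-18831) = -56493)
sqrt(a(209, 108) + p) = sqrt(108**2 - 56493) = sqrt(11664 - 56493) = sqrt(-44829) = 3*I*sqrt(4981)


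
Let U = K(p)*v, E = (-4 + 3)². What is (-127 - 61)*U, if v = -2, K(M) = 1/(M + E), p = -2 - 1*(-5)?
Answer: 94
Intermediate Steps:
p = 3 (p = -2 + 5 = 3)
E = 1 (E = (-1)² = 1)
K(M) = 1/(1 + M) (K(M) = 1/(M + 1) = 1/(1 + M))
U = -½ (U = -2/(1 + 3) = -2/4 = (¼)*(-2) = -½ ≈ -0.50000)
(-127 - 61)*U = (-127 - 61)*(-½) = -188*(-½) = 94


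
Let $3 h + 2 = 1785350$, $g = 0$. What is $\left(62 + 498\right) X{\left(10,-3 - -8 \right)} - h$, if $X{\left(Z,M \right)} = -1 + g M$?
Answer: $-595676$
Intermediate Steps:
$h = 595116$ ($h = - \frac{2}{3} + \frac{1}{3} \cdot 1785350 = - \frac{2}{3} + \frac{1785350}{3} = 595116$)
$X{\left(Z,M \right)} = -1$ ($X{\left(Z,M \right)} = -1 + 0 M = -1 + 0 = -1$)
$\left(62 + 498\right) X{\left(10,-3 - -8 \right)} - h = \left(62 + 498\right) \left(-1\right) - 595116 = 560 \left(-1\right) - 595116 = -560 - 595116 = -595676$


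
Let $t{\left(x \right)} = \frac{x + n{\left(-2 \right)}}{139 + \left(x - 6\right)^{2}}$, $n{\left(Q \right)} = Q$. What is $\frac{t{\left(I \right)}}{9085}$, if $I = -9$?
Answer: $- \frac{11}{3306940} \approx -3.3263 \cdot 10^{-6}$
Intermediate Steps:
$t{\left(x \right)} = \frac{-2 + x}{139 + \left(-6 + x\right)^{2}}$ ($t{\left(x \right)} = \frac{x - 2}{139 + \left(x - 6\right)^{2}} = \frac{-2 + x}{139 + \left(-6 + x\right)^{2}}$)
$\frac{t{\left(I \right)}}{9085} = \frac{\frac{1}{139 + \left(-6 - 9\right)^{2}} \left(-2 - 9\right)}{9085} = \frac{1}{139 + \left(-15\right)^{2}} \left(-11\right) \frac{1}{9085} = \frac{1}{139 + 225} \left(-11\right) \frac{1}{9085} = \frac{1}{364} \left(-11\right) \frac{1}{9085} = \left(- \frac{11}{364}\right) \frac{1}{9085} = - \frac{11}{3306940}$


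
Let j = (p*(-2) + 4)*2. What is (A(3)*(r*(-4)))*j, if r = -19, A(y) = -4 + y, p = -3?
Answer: -1520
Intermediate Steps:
j = 20 (j = (-3*(-2) + 4)*2 = (6 + 4)*2 = 10*2 = 20)
(A(3)*(r*(-4)))*j = ((-4 + 3)*(-19*(-4)))*20 = -1*76*20 = -76*20 = -1520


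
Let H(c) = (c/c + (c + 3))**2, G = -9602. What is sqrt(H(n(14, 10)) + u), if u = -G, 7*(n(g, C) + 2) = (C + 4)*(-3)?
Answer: sqrt(9618) ≈ 98.071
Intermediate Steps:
n(g, C) = -26/7 - 3*C/7 (n(g, C) = -2 + ((C + 4)*(-3))/7 = -2 + ((4 + C)*(-3))/7 = -2 + (-12 - 3*C)/7 = -2 + (-12/7 - 3*C/7) = -26/7 - 3*C/7)
u = 9602 (u = -1*(-9602) = 9602)
H(c) = (4 + c)**2 (H(c) = (1 + (3 + c))**2 = (4 + c)**2)
sqrt(H(n(14, 10)) + u) = sqrt((4 + (-26/7 - 3/7*10))**2 + 9602) = sqrt((4 + (-26/7 - 30/7))**2 + 9602) = sqrt((4 - 8)**2 + 9602) = sqrt((-4)**2 + 9602) = sqrt(16 + 9602) = sqrt(9618)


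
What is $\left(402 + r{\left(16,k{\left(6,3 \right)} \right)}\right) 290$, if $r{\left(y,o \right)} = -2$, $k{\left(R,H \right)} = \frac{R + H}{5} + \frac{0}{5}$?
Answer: $116000$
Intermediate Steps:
$k{\left(R,H \right)} = \frac{H}{5} + \frac{R}{5}$ ($k{\left(R,H \right)} = \left(H + R\right) \frac{1}{5} + 0 \cdot \frac{1}{5} = \left(\frac{H}{5} + \frac{R}{5}\right) + 0 = \frac{H}{5} + \frac{R}{5}$)
$\left(402 + r{\left(16,k{\left(6,3 \right)} \right)}\right) 290 = \left(402 - 2\right) 290 = 400 \cdot 290 = 116000$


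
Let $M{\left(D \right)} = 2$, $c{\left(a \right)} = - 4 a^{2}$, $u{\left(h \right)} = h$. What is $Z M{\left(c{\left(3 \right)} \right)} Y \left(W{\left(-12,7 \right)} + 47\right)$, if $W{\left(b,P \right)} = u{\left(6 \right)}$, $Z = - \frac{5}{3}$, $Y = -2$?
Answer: $\frac{1060}{3} \approx 353.33$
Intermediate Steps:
$Z = - \frac{5}{3}$ ($Z = \left(-5\right) \frac{1}{3} = - \frac{5}{3} \approx -1.6667$)
$W{\left(b,P \right)} = 6$
$Z M{\left(c{\left(3 \right)} \right)} Y \left(W{\left(-12,7 \right)} + 47\right) = \left(- \frac{5}{3}\right) 2 \left(-2\right) \left(6 + 47\right) = \left(- \frac{10}{3}\right) \left(-2\right) 53 = \frac{20}{3} \cdot 53 = \frac{1060}{3}$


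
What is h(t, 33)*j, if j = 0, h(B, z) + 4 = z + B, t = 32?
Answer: 0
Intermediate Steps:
h(B, z) = -4 + B + z (h(B, z) = -4 + (z + B) = -4 + (B + z) = -4 + B + z)
h(t, 33)*j = (-4 + 32 + 33)*0 = 61*0 = 0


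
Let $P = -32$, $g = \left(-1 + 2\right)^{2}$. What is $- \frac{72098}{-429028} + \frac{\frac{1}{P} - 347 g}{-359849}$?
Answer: $\frac{208746234601}{1235082374176} \approx 0.16901$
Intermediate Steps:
$g = 1$ ($g = 1^{2} = 1$)
$- \frac{72098}{-429028} + \frac{\frac{1}{P} - 347 g}{-359849} = - \frac{72098}{-429028} + \frac{\frac{1}{-32} - 347}{-359849} = \left(-72098\right) \left(- \frac{1}{429028}\right) + \left(- \frac{1}{32} - 347\right) \left(- \frac{1}{359849}\right) = \frac{36049}{214514} - - \frac{11105}{11515168} = \frac{36049}{214514} + \frac{11105}{11515168} = \frac{208746234601}{1235082374176}$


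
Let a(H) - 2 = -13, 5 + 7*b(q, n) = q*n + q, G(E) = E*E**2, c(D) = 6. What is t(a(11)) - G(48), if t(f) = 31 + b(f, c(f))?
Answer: -774009/7 ≈ -1.1057e+5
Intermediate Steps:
G(E) = E**3
b(q, n) = -5/7 + q/7 + n*q/7 (b(q, n) = -5/7 + (q*n + q)/7 = -5/7 + (n*q + q)/7 = -5/7 + (q + n*q)/7 = -5/7 + (q/7 + n*q/7) = -5/7 + q/7 + n*q/7)
a(H) = -11 (a(H) = 2 - 13 = -11)
t(f) = 212/7 + f (t(f) = 31 + (-5/7 + f/7 + (1/7)*6*f) = 31 + (-5/7 + f/7 + 6*f/7) = 31 + (-5/7 + f) = 212/7 + f)
t(a(11)) - G(48) = (212/7 - 11) - 1*48**3 = 135/7 - 1*110592 = 135/7 - 110592 = -774009/7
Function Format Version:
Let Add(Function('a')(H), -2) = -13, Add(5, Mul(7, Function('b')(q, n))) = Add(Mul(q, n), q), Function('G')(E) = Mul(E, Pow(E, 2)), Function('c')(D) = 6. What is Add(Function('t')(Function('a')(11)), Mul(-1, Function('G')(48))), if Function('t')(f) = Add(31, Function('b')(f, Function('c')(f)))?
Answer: Rational(-774009, 7) ≈ -1.1057e+5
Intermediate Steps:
Function('G')(E) = Pow(E, 3)
Function('b')(q, n) = Add(Rational(-5, 7), Mul(Rational(1, 7), q), Mul(Rational(1, 7), n, q)) (Function('b')(q, n) = Add(Rational(-5, 7), Mul(Rational(1, 7), Add(Mul(q, n), q))) = Add(Rational(-5, 7), Mul(Rational(1, 7), Add(Mul(n, q), q))) = Add(Rational(-5, 7), Mul(Rational(1, 7), Add(q, Mul(n, q)))) = Add(Rational(-5, 7), Add(Mul(Rational(1, 7), q), Mul(Rational(1, 7), n, q))) = Add(Rational(-5, 7), Mul(Rational(1, 7), q), Mul(Rational(1, 7), n, q)))
Function('a')(H) = -11 (Function('a')(H) = Add(2, -13) = -11)
Function('t')(f) = Add(Rational(212, 7), f) (Function('t')(f) = Add(31, Add(Rational(-5, 7), Mul(Rational(1, 7), f), Mul(Rational(1, 7), 6, f))) = Add(31, Add(Rational(-5, 7), Mul(Rational(1, 7), f), Mul(Rational(6, 7), f))) = Add(31, Add(Rational(-5, 7), f)) = Add(Rational(212, 7), f))
Add(Function('t')(Function('a')(11)), Mul(-1, Function('G')(48))) = Add(Add(Rational(212, 7), -11), Mul(-1, Pow(48, 3))) = Add(Rational(135, 7), Mul(-1, 110592)) = Add(Rational(135, 7), -110592) = Rational(-774009, 7)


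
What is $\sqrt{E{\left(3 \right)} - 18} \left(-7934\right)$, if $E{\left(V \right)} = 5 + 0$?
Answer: $- 7934 i \sqrt{13} \approx - 28606.0 i$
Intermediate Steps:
$E{\left(V \right)} = 5$
$\sqrt{E{\left(3 \right)} - 18} \left(-7934\right) = \sqrt{5 - 18} \left(-7934\right) = \sqrt{-13} \left(-7934\right) = i \sqrt{13} \left(-7934\right) = - 7934 i \sqrt{13}$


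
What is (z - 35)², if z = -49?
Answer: 7056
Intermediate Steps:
(z - 35)² = (-49 - 35)² = (-84)² = 7056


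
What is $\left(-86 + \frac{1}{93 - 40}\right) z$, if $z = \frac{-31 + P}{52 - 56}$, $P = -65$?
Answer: $- \frac{109368}{53} \approx -2063.5$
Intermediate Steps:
$z = 24$ ($z = \frac{-31 - 65}{52 - 56} = - \frac{96}{-4} = \left(-96\right) \left(- \frac{1}{4}\right) = 24$)
$\left(-86 + \frac{1}{93 - 40}\right) z = \left(-86 + \frac{1}{93 - 40}\right) 24 = \left(-86 + \frac{1}{53}\right) 24 = \left(- \frac{4557}{53}\right) 24 = - \frac{109368}{53}$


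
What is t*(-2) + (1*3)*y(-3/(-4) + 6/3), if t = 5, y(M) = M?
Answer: -7/4 ≈ -1.7500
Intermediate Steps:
t*(-2) + (1*3)*y(-3/(-4) + 6/3) = 5*(-2) + (1*3)*(-3/(-4) + 6/3) = -10 + 3*(-3*(-1/4) + 6*(1/3)) = -10 + 3*(3/4 + 2) = -10 + 3*(11/4) = -10 + 33/4 = -7/4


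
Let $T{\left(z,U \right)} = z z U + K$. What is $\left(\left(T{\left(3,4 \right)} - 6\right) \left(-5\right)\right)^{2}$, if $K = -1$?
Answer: $21025$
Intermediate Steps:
$T{\left(z,U \right)} = -1 + U z^{2}$ ($T{\left(z,U \right)} = z z U - 1 = z^{2} U - 1 = U z^{2} - 1 = -1 + U z^{2}$)
$\left(\left(T{\left(3,4 \right)} - 6\right) \left(-5\right)\right)^{2} = \left(\left(\left(-1 + 4 \cdot 3^{2}\right) - 6\right) \left(-5\right)\right)^{2} = \left(\left(\left(-1 + 4 \cdot 9\right) - 6\right) \left(-5\right)\right)^{2} = \left(\left(\left(-1 + 36\right) - 6\right) \left(-5\right)\right)^{2} = \left(\left(35 - 6\right) \left(-5\right)\right)^{2} = \left(29 \left(-5\right)\right)^{2} = \left(-145\right)^{2} = 21025$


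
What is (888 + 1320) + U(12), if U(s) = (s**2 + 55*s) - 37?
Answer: 2975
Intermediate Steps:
U(s) = -37 + s**2 + 55*s
(888 + 1320) + U(12) = (888 + 1320) + (-37 + 12**2 + 55*12) = 2208 + (-37 + 144 + 660) = 2208 + 767 = 2975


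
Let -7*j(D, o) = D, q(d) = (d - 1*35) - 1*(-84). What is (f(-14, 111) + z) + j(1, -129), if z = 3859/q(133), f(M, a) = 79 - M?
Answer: 20759/182 ≈ 114.06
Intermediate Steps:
q(d) = 49 + d (q(d) = (d - 35) + 84 = (-35 + d) + 84 = 49 + d)
j(D, o) = -D/7
z = 3859/182 (z = 3859/(49 + 133) = 3859/182 ≈ 21.203)
(f(-14, 111) + z) + j(1, -129) = ((79 - 1*(-14)) + 3859/182) - 1/7*1 = ((79 + 14) + 3859/182) - 1/7 = (93 + 3859/182) - 1/7 = 20785/182 - 1/7 = 20759/182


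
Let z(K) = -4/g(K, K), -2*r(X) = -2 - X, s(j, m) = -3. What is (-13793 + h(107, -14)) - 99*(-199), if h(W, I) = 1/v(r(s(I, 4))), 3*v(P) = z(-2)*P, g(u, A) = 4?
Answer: 5914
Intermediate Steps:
r(X) = 1 + X/2 (r(X) = -(-2 - X)/2 = 1 + X/2)
z(K) = -1 (z(K) = -4/4 = -4*1/4 = -1)
v(P) = -P/3 (v(P) = (-P)/3 = -P/3)
h(W, I) = 6 (h(W, I) = 1/(-(1 + (1/2)*(-3))/3) = 1/(-(1 - 3/2)/3) = 1/(-1/3*(-1/2)) = 1/(1/6) = 6)
(-13793 + h(107, -14)) - 99*(-199) = (-13793 + 6) - 99*(-199) = -13787 + 19701 = 5914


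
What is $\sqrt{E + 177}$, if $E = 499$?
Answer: $26$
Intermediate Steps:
$\sqrt{E + 177} = \sqrt{499 + 177} = \sqrt{676} = 26$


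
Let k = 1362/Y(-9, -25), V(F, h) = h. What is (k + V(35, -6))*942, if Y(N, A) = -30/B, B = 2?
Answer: -455928/5 ≈ -91186.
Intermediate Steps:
Y(N, A) = -15 (Y(N, A) = -30/2 = -30*1/2 = -15)
k = -454/5 (k = 1362/(-15) = 1362*(-1/15) = -454/5 ≈ -90.800)
(k + V(35, -6))*942 = (-454/5 - 6)*942 = -484/5*942 = -455928/5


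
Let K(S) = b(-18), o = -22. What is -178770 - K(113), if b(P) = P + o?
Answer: -178730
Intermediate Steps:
b(P) = -22 + P (b(P) = P - 22 = -22 + P)
K(S) = -40 (K(S) = -22 - 18 = -40)
-178770 - K(113) = -178770 - 1*(-40) = -178770 + 40 = -178730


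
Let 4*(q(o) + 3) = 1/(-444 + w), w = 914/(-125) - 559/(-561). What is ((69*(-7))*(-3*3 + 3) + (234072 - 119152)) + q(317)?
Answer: 14881626817415/126313516 ≈ 1.1782e+5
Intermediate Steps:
w = -442879/70125 (w = 914*(-1/125) - 559*(-1/561) = -914/125 + 559/561 = -442879/70125 ≈ -6.3156)
q(o) = -379010673/126313516 (q(o) = -3 + 1/(4*(-444 - 442879/70125)) = -3 + 1/(4*(-31578379/70125)) = -3 + (1/4)*(-70125/31578379) = -3 - 70125/126313516 = -379010673/126313516)
((69*(-7))*(-3*3 + 3) + (234072 - 119152)) + q(317) = ((69*(-7))*(-3*3 + 3) + (234072 - 119152)) - 379010673/126313516 = (-483*(-9 + 3) + 114920) - 379010673/126313516 = (-483*(-6) + 114920) - 379010673/126313516 = (2898 + 114920) - 379010673/126313516 = 117818 - 379010673/126313516 = 14881626817415/126313516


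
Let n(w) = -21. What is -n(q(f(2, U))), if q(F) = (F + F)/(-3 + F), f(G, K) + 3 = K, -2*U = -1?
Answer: 21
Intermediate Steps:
U = ½ (U = -½*(-1) = ½ ≈ 0.50000)
f(G, K) = -3 + K
q(F) = 2*F/(-3 + F) (q(F) = (2*F)/(-3 + F) = 2*F/(-3 + F))
-n(q(f(2, U))) = -1*(-21) = 21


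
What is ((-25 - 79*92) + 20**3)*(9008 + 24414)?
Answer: 23629354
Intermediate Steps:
((-25 - 79*92) + 20**3)*(9008 + 24414) = ((-25 - 7268) + 8000)*33422 = (-7293 + 8000)*33422 = 707*33422 = 23629354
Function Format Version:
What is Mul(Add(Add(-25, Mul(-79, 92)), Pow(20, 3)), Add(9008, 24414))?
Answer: 23629354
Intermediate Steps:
Mul(Add(Add(-25, Mul(-79, 92)), Pow(20, 3)), Add(9008, 24414)) = Mul(Add(Add(-25, -7268), 8000), 33422) = Mul(Add(-7293, 8000), 33422) = Mul(707, 33422) = 23629354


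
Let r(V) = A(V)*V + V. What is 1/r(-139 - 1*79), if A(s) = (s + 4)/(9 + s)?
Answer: -209/92214 ≈ -0.0022665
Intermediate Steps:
A(s) = (4 + s)/(9 + s)
r(V) = V + V*(4 + V)/(9 + V) (r(V) = ((4 + V)/(9 + V))*V + V = V*(4 + V)/(9 + V) + V = V + V*(4 + V)/(9 + V))
1/r(-139 - 1*79) = 1/((-139 - 1*79)*(13 + 2*(-139 - 1*79))/(9 + (-139 - 1*79))) = 1/((-139 - 79)*(13 + 2*(-139 - 79))/(9 + (-139 - 79))) = 1/(-218*(13 + 2*(-218))/(9 - 218)) = 1/(-218*(13 - 436)/(-209)) = 1/(-218*(-1/209)*(-423)) = 1/(-92214/209) = -209/92214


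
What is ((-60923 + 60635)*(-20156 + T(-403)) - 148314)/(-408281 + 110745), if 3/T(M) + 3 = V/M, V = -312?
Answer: -65055525/3421664 ≈ -19.013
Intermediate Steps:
T(M) = 3/(-3 - 312/M)
((-60923 + 60635)*(-20156 + T(-403)) - 148314)/(-408281 + 110745) = ((-60923 + 60635)*(-20156 - 1*(-403)/(104 - 403)) - 148314)/(-408281 + 110745) = (-288*(-20156 - 1*(-403)/(-299)) - 148314)/(-297536) = (-288*(-20156 - 1*(-403)*(-1/299)) - 148314)*(-1/297536) = (-288*(-20156 - 31/23) - 148314)*(-1/297536) = (-288*(-463619/23) - 148314)*(-1/297536) = (133522272/23 - 148314)*(-1/297536) = (130111050/23)*(-1/297536) = -65055525/3421664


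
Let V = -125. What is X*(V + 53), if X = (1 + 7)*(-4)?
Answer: 2304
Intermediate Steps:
X = -32 (X = 8*(-4) = -32)
X*(V + 53) = -32*(-125 + 53) = -32*(-72) = 2304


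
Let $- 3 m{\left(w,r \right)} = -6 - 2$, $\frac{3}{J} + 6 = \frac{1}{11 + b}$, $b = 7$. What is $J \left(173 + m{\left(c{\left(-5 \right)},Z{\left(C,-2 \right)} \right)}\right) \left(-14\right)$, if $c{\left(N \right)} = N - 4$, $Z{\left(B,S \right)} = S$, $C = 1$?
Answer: $\frac{132804}{107} \approx 1241.2$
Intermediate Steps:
$c{\left(N \right)} = -4 + N$
$J = - \frac{54}{107}$ ($J = \frac{3}{-6 + \frac{1}{11 + 7}} = \frac{3}{-6 + \frac{1}{18}} = \frac{3}{- \frac{107}{18}} = 3 \left(- \frac{18}{107}\right) = - \frac{54}{107} \approx -0.50467$)
$m{\left(w,r \right)} = \frac{8}{3}$ ($m{\left(w,r \right)} = - \frac{-6 - 2}{3} = \left(- \frac{1}{3}\right) \left(-8\right) = \frac{8}{3}$)
$J \left(173 + m{\left(c{\left(-5 \right)},Z{\left(C,-2 \right)} \right)}\right) \left(-14\right) = - \frac{54 \left(173 + \frac{8}{3}\right) \left(-14\right)}{107} = - \frac{54 \cdot \frac{527}{3} \left(-14\right)}{107} = \left(- \frac{54}{107}\right) \left(- \frac{7378}{3}\right) = \frac{132804}{107}$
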